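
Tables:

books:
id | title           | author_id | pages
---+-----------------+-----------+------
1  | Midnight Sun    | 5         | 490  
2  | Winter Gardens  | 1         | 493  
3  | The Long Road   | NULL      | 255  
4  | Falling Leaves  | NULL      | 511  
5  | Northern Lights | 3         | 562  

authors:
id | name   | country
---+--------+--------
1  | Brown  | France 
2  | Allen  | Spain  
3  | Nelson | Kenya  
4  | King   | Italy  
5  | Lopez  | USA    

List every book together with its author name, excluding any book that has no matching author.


INNER JOIN keeps only books rows whose author_id matches an id in authors. Walk through each book:
  - book 1 (Midnight Sun): author_id=5 -> matches Lopez
  - book 2 (Winter Gardens): author_id=1 -> matches Brown
  - book 3 (The Long Road): author_id=NULL, no match -> dropped
  - book 4 (Falling Leaves): author_id=NULL, no match -> dropped
  - book 5 (Northern Lights): author_id=3 -> matches Nelson
So 2 of 5 rows are dropped.

SQL:
SELECT a.title, b.name AS author
FROM books a
INNER JOIN authors b ON a.author_id = b.id

Result:
title           | author
----------------+-------
Midnight Sun    | Lopez 
Winter Gardens  | Brown 
Northern Lights | Nelson


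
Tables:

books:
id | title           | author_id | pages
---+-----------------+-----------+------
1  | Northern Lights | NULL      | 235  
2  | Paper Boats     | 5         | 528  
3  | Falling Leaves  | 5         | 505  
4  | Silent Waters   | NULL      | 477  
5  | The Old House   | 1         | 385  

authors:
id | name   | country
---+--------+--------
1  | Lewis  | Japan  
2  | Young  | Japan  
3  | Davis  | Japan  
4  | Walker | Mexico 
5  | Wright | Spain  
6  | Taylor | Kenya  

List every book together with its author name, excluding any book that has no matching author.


INNER JOIN keeps only books rows whose author_id matches an id in authors. Walk through each book:
  - book 1 (Northern Lights): author_id=NULL, no match -> dropped
  - book 2 (Paper Boats): author_id=5 -> matches Wright
  - book 3 (Falling Leaves): author_id=5 -> matches Wright
  - book 4 (Silent Waters): author_id=NULL, no match -> dropped
  - book 5 (The Old House): author_id=1 -> matches Lewis
So 2 of 5 rows are dropped.

SQL:
SELECT a.title, b.name AS author
FROM books a
INNER JOIN authors b ON a.author_id = b.id

Result:
title          | author
---------------+-------
Paper Boats    | Wright
Falling Leaves | Wright
The Old House  | Lewis 


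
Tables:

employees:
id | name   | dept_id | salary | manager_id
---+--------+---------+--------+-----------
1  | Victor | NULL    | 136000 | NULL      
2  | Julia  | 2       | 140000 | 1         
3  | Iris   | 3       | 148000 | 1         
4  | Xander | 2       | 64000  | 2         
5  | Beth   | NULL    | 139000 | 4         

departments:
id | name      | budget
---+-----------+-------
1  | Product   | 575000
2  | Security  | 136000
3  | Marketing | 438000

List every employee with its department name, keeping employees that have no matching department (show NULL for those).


LEFT JOIN keeps every row from employees (the left table); where dept_id has no match in departments, the department columns become NULL. Walk through each employee:
  - employee 1 (Victor): dept_id=NULL, no match -> kept with NULL
  - employee 2 (Julia): dept_id=2 -> matches Security
  - employee 3 (Iris): dept_id=3 -> matches Marketing
  - employee 4 (Xander): dept_id=2 -> matches Security
  - employee 5 (Beth): dept_id=NULL, no match -> kept with NULL
All 5 rows appear; 2 have NULL department.

SQL:
SELECT a.name, b.name AS department
FROM employees a
LEFT JOIN departments b ON a.dept_id = b.id

Result:
name   | department
-------+-----------
Victor | NULL      
Julia  | Security  
Iris   | Marketing 
Xander | Security  
Beth   | NULL      


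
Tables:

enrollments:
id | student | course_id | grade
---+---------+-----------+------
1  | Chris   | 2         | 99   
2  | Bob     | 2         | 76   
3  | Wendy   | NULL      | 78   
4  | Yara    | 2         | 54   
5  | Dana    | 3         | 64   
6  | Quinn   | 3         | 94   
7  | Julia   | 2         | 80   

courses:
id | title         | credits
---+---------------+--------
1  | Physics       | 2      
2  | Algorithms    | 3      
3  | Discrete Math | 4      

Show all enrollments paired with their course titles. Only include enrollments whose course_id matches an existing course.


INNER JOIN keeps only enrollments rows whose course_id matches an id in courses. Walk through each enrollment:
  - enrollment 1 (Chris): course_id=2 -> matches Algorithms
  - enrollment 2 (Bob): course_id=2 -> matches Algorithms
  - enrollment 3 (Wendy): course_id=NULL, no match -> dropped
  - enrollment 4 (Yara): course_id=2 -> matches Algorithms
  - enrollment 5 (Dana): course_id=3 -> matches Discrete Math
  - enrollment 6 (Quinn): course_id=3 -> matches Discrete Math
  - enrollment 7 (Julia): course_id=2 -> matches Algorithms
So 1 of 7 rows is dropped.

SQL:
SELECT a.student, b.title AS course
FROM enrollments a
INNER JOIN courses b ON a.course_id = b.id

Result:
student | course       
--------+--------------
Chris   | Algorithms   
Bob     | Algorithms   
Yara    | Algorithms   
Dana    | Discrete Math
Quinn   | Discrete Math
Julia   | Algorithms   


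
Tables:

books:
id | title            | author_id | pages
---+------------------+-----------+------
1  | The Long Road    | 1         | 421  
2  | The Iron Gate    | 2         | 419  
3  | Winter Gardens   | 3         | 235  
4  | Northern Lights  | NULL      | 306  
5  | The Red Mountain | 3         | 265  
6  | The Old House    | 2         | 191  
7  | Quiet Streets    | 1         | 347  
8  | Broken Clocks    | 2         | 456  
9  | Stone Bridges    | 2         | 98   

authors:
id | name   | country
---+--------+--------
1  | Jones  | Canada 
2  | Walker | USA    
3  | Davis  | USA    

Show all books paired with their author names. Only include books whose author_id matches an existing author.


INNER JOIN keeps only books rows whose author_id matches an id in authors. Walk through each book:
  - book 1 (The Long Road): author_id=1 -> matches Jones
  - book 2 (The Iron Gate): author_id=2 -> matches Walker
  - book 3 (Winter Gardens): author_id=3 -> matches Davis
  - book 4 (Northern Lights): author_id=NULL, no match -> dropped
  - book 5 (The Red Mountain): author_id=3 -> matches Davis
  - book 6 (The Old House): author_id=2 -> matches Walker
  - book 7 (Quiet Streets): author_id=1 -> matches Jones
  - book 8 (Broken Clocks): author_id=2 -> matches Walker
  - book 9 (Stone Bridges): author_id=2 -> matches Walker
So 1 of 9 rows is dropped.

SQL:
SELECT a.title, b.name AS author
FROM books a
INNER JOIN authors b ON a.author_id = b.id

Result:
title            | author
-----------------+-------
The Long Road    | Jones 
The Iron Gate    | Walker
Winter Gardens   | Davis 
The Red Mountain | Davis 
The Old House    | Walker
Quiet Streets    | Jones 
Broken Clocks    | Walker
Stone Bridges    | Walker


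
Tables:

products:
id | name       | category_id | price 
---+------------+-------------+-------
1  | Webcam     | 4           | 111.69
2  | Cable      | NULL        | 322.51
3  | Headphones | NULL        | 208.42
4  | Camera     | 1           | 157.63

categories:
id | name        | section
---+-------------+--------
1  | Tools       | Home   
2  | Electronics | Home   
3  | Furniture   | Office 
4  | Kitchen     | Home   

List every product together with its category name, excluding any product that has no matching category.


INNER JOIN keeps only products rows whose category_id matches an id in categories. Walk through each product:
  - product 1 (Webcam): category_id=4 -> matches Kitchen
  - product 2 (Cable): category_id=NULL, no match -> dropped
  - product 3 (Headphones): category_id=NULL, no match -> dropped
  - product 4 (Camera): category_id=1 -> matches Tools
So 2 of 4 rows are dropped.

SQL:
SELECT a.name, b.name AS category
FROM products a
INNER JOIN categories b ON a.category_id = b.id

Result:
name   | category
-------+---------
Webcam | Kitchen 
Camera | Tools   


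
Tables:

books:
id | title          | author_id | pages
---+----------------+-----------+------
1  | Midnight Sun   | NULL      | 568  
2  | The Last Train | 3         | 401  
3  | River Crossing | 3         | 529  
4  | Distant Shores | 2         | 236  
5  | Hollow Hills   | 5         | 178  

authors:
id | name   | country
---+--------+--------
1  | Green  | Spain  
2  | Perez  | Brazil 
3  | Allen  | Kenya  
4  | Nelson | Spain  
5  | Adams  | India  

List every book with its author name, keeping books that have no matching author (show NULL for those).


LEFT JOIN keeps every row from books (the left table); where author_id has no match in authors, the author columns become NULL. Walk through each book:
  - book 1 (Midnight Sun): author_id=NULL, no match -> kept with NULL
  - book 2 (The Last Train): author_id=3 -> matches Allen
  - book 3 (River Crossing): author_id=3 -> matches Allen
  - book 4 (Distant Shores): author_id=2 -> matches Perez
  - book 5 (Hollow Hills): author_id=5 -> matches Adams
All 5 rows appear; 1 has NULL author.

SQL:
SELECT a.title, b.name AS author
FROM books a
LEFT JOIN authors b ON a.author_id = b.id

Result:
title          | author
---------------+-------
Midnight Sun   | NULL  
The Last Train | Allen 
River Crossing | Allen 
Distant Shores | Perez 
Hollow Hills   | Adams 


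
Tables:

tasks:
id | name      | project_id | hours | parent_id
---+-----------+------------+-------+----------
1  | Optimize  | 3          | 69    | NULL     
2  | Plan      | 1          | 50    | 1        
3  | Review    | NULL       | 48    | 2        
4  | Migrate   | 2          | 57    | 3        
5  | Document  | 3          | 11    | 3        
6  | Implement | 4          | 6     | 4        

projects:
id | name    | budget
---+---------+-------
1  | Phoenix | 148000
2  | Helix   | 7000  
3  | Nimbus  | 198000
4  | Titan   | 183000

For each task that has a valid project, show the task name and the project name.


INNER JOIN keeps only tasks rows whose project_id matches an id in projects. Walk through each task:
  - task 1 (Optimize): project_id=3 -> matches Nimbus
  - task 2 (Plan): project_id=1 -> matches Phoenix
  - task 3 (Review): project_id=NULL, no match -> dropped
  - task 4 (Migrate): project_id=2 -> matches Helix
  - task 5 (Document): project_id=3 -> matches Nimbus
  - task 6 (Implement): project_id=4 -> matches Titan
So 1 of 6 rows is dropped.

SQL:
SELECT a.name, b.name AS project
FROM tasks a
INNER JOIN projects b ON a.project_id = b.id

Result:
name      | project
----------+--------
Optimize  | Nimbus 
Plan      | Phoenix
Migrate   | Helix  
Document  | Nimbus 
Implement | Titan  


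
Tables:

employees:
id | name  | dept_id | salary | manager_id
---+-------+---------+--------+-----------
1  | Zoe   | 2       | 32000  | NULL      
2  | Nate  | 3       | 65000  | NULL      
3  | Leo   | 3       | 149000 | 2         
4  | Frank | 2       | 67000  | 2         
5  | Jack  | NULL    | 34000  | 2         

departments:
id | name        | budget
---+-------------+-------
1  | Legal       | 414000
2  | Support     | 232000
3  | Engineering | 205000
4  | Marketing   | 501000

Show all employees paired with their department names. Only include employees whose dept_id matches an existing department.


INNER JOIN keeps only employees rows whose dept_id matches an id in departments. Walk through each employee:
  - employee 1 (Zoe): dept_id=2 -> matches Support
  - employee 2 (Nate): dept_id=3 -> matches Engineering
  - employee 3 (Leo): dept_id=3 -> matches Engineering
  - employee 4 (Frank): dept_id=2 -> matches Support
  - employee 5 (Jack): dept_id=NULL, no match -> dropped
So 1 of 5 rows is dropped.

SQL:
SELECT a.name, b.name AS department
FROM employees a
INNER JOIN departments b ON a.dept_id = b.id

Result:
name  | department 
------+------------
Zoe   | Support    
Nate  | Engineering
Leo   | Engineering
Frank | Support    


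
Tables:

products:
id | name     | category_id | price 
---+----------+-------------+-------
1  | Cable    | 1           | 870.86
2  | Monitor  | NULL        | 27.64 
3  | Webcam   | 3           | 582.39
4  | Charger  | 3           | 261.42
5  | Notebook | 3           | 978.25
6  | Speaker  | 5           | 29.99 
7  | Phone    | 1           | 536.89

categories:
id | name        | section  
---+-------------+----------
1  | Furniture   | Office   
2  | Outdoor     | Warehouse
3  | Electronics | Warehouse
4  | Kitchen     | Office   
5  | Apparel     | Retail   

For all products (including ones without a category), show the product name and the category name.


LEFT JOIN keeps every row from products (the left table); where category_id has no match in categories, the category columns become NULL. Walk through each product:
  - product 1 (Cable): category_id=1 -> matches Furniture
  - product 2 (Monitor): category_id=NULL, no match -> kept with NULL
  - product 3 (Webcam): category_id=3 -> matches Electronics
  - product 4 (Charger): category_id=3 -> matches Electronics
  - product 5 (Notebook): category_id=3 -> matches Electronics
  - product 6 (Speaker): category_id=5 -> matches Apparel
  - product 7 (Phone): category_id=1 -> matches Furniture
All 7 rows appear; 1 has NULL category.

SQL:
SELECT a.name, b.name AS category
FROM products a
LEFT JOIN categories b ON a.category_id = b.id

Result:
name     | category   
---------+------------
Cable    | Furniture  
Monitor  | NULL       
Webcam   | Electronics
Charger  | Electronics
Notebook | Electronics
Speaker  | Apparel    
Phone    | Furniture  


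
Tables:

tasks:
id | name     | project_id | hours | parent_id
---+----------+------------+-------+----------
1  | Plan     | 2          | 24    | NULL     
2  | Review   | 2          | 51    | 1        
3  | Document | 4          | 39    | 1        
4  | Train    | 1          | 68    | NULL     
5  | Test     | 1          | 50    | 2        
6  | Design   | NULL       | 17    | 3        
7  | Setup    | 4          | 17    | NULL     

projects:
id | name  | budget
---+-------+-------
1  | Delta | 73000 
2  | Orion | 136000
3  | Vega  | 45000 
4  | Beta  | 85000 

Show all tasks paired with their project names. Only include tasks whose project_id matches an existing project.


INNER JOIN keeps only tasks rows whose project_id matches an id in projects. Walk through each task:
  - task 1 (Plan): project_id=2 -> matches Orion
  - task 2 (Review): project_id=2 -> matches Orion
  - task 3 (Document): project_id=4 -> matches Beta
  - task 4 (Train): project_id=1 -> matches Delta
  - task 5 (Test): project_id=1 -> matches Delta
  - task 6 (Design): project_id=NULL, no match -> dropped
  - task 7 (Setup): project_id=4 -> matches Beta
So 1 of 7 rows is dropped.

SQL:
SELECT a.name, b.name AS project
FROM tasks a
INNER JOIN projects b ON a.project_id = b.id

Result:
name     | project
---------+--------
Plan     | Orion  
Review   | Orion  
Document | Beta   
Train    | Delta  
Test     | Delta  
Setup    | Beta   


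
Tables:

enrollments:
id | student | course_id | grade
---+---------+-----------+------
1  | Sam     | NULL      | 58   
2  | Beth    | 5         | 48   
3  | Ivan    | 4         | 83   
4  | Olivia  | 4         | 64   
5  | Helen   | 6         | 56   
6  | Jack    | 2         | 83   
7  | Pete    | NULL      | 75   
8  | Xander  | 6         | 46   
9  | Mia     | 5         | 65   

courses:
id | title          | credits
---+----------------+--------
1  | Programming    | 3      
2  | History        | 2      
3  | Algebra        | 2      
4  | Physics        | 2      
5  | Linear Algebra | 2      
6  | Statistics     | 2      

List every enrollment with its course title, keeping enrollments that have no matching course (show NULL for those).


LEFT JOIN keeps every row from enrollments (the left table); where course_id has no match in courses, the course columns become NULL. Walk through each enrollment:
  - enrollment 1 (Sam): course_id=NULL, no match -> kept with NULL
  - enrollment 2 (Beth): course_id=5 -> matches Linear Algebra
  - enrollment 3 (Ivan): course_id=4 -> matches Physics
  - enrollment 4 (Olivia): course_id=4 -> matches Physics
  - enrollment 5 (Helen): course_id=6 -> matches Statistics
  - enrollment 6 (Jack): course_id=2 -> matches History
  - enrollment 7 (Pete): course_id=NULL, no match -> kept with NULL
  - enrollment 8 (Xander): course_id=6 -> matches Statistics
  - enrollment 9 (Mia): course_id=5 -> matches Linear Algebra
All 9 rows appear; 2 have NULL course.

SQL:
SELECT a.student, b.title AS course
FROM enrollments a
LEFT JOIN courses b ON a.course_id = b.id

Result:
student | course        
--------+---------------
Sam     | NULL          
Beth    | Linear Algebra
Ivan    | Physics       
Olivia  | Physics       
Helen   | Statistics    
Jack    | History       
Pete    | NULL          
Xander  | Statistics    
Mia     | Linear Algebra


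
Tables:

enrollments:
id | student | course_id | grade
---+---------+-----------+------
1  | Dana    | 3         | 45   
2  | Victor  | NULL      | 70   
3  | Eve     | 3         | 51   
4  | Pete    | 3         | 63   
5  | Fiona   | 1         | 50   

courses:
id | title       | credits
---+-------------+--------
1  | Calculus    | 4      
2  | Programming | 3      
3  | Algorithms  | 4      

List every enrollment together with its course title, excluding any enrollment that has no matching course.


INNER JOIN keeps only enrollments rows whose course_id matches an id in courses. Walk through each enrollment:
  - enrollment 1 (Dana): course_id=3 -> matches Algorithms
  - enrollment 2 (Victor): course_id=NULL, no match -> dropped
  - enrollment 3 (Eve): course_id=3 -> matches Algorithms
  - enrollment 4 (Pete): course_id=3 -> matches Algorithms
  - enrollment 5 (Fiona): course_id=1 -> matches Calculus
So 1 of 5 rows is dropped.

SQL:
SELECT a.student, b.title AS course
FROM enrollments a
INNER JOIN courses b ON a.course_id = b.id

Result:
student | course    
--------+-----------
Dana    | Algorithms
Eve     | Algorithms
Pete    | Algorithms
Fiona   | Calculus  


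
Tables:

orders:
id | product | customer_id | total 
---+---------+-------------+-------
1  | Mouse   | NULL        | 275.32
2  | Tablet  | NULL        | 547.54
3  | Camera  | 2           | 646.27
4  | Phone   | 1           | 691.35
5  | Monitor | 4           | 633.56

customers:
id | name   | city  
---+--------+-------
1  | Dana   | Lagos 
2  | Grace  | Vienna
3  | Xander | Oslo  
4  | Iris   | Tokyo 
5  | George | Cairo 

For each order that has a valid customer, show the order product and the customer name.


INNER JOIN keeps only orders rows whose customer_id matches an id in customers. Walk through each order:
  - order 1 (Mouse): customer_id=NULL, no match -> dropped
  - order 2 (Tablet): customer_id=NULL, no match -> dropped
  - order 3 (Camera): customer_id=2 -> matches Grace
  - order 4 (Phone): customer_id=1 -> matches Dana
  - order 5 (Monitor): customer_id=4 -> matches Iris
So 2 of 5 rows are dropped.

SQL:
SELECT a.product, b.name AS customer
FROM orders a
INNER JOIN customers b ON a.customer_id = b.id

Result:
product | customer
--------+---------
Camera  | Grace   
Phone   | Dana    
Monitor | Iris    


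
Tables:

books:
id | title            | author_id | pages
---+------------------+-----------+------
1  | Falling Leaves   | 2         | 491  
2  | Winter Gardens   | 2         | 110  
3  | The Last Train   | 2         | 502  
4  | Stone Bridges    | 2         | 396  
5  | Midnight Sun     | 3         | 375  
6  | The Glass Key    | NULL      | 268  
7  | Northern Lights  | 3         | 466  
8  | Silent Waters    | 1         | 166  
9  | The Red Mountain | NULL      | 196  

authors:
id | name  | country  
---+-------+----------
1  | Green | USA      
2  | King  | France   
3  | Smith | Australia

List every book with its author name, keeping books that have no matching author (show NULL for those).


LEFT JOIN keeps every row from books (the left table); where author_id has no match in authors, the author columns become NULL. Walk through each book:
  - book 1 (Falling Leaves): author_id=2 -> matches King
  - book 2 (Winter Gardens): author_id=2 -> matches King
  - book 3 (The Last Train): author_id=2 -> matches King
  - book 4 (Stone Bridges): author_id=2 -> matches King
  - book 5 (Midnight Sun): author_id=3 -> matches Smith
  - book 6 (The Glass Key): author_id=NULL, no match -> kept with NULL
  - book 7 (Northern Lights): author_id=3 -> matches Smith
  - book 8 (Silent Waters): author_id=1 -> matches Green
  - book 9 (The Red Mountain): author_id=NULL, no match -> kept with NULL
All 9 rows appear; 2 have NULL author.

SQL:
SELECT a.title, b.name AS author
FROM books a
LEFT JOIN authors b ON a.author_id = b.id

Result:
title            | author
-----------------+-------
Falling Leaves   | King  
Winter Gardens   | King  
The Last Train   | King  
Stone Bridges    | King  
Midnight Sun     | Smith 
The Glass Key    | NULL  
Northern Lights  | Smith 
Silent Waters    | Green 
The Red Mountain | NULL  


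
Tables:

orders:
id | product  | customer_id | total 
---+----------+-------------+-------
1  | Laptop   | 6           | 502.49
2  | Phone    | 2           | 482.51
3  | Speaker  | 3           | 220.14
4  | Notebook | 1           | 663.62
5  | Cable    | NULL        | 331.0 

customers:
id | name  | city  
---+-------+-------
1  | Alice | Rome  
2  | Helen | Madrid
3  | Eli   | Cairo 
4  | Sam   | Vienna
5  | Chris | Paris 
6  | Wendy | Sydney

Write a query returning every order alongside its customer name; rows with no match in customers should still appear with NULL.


LEFT JOIN keeps every row from orders (the left table); where customer_id has no match in customers, the customer columns become NULL. Walk through each order:
  - order 1 (Laptop): customer_id=6 -> matches Wendy
  - order 2 (Phone): customer_id=2 -> matches Helen
  - order 3 (Speaker): customer_id=3 -> matches Eli
  - order 4 (Notebook): customer_id=1 -> matches Alice
  - order 5 (Cable): customer_id=NULL, no match -> kept with NULL
All 5 rows appear; 1 has NULL customer.

SQL:
SELECT a.product, b.name AS customer
FROM orders a
LEFT JOIN customers b ON a.customer_id = b.id

Result:
product  | customer
---------+---------
Laptop   | Wendy   
Phone    | Helen   
Speaker  | Eli     
Notebook | Alice   
Cable    | NULL    


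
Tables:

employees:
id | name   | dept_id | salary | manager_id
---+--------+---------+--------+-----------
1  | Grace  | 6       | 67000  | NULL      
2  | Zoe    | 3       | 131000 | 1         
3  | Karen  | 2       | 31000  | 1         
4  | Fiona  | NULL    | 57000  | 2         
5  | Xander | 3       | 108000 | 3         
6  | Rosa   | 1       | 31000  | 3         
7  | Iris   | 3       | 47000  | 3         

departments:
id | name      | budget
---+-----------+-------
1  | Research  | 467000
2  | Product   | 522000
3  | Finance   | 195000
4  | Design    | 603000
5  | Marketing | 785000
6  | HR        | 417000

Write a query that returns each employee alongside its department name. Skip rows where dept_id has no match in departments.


INNER JOIN keeps only employees rows whose dept_id matches an id in departments. Walk through each employee:
  - employee 1 (Grace): dept_id=6 -> matches HR
  - employee 2 (Zoe): dept_id=3 -> matches Finance
  - employee 3 (Karen): dept_id=2 -> matches Product
  - employee 4 (Fiona): dept_id=NULL, no match -> dropped
  - employee 5 (Xander): dept_id=3 -> matches Finance
  - employee 6 (Rosa): dept_id=1 -> matches Research
  - employee 7 (Iris): dept_id=3 -> matches Finance
So 1 of 7 rows is dropped.

SQL:
SELECT a.name, b.name AS department
FROM employees a
INNER JOIN departments b ON a.dept_id = b.id

Result:
name   | department
-------+-----------
Grace  | HR        
Zoe    | Finance   
Karen  | Product   
Xander | Finance   
Rosa   | Research  
Iris   | Finance   


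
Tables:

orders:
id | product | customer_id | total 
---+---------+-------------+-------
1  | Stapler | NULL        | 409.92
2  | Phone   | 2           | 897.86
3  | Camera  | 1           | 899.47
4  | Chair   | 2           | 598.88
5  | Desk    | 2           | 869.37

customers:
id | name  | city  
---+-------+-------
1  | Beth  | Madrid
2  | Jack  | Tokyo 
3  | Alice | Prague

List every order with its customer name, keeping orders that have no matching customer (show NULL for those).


LEFT JOIN keeps every row from orders (the left table); where customer_id has no match in customers, the customer columns become NULL. Walk through each order:
  - order 1 (Stapler): customer_id=NULL, no match -> kept with NULL
  - order 2 (Phone): customer_id=2 -> matches Jack
  - order 3 (Camera): customer_id=1 -> matches Beth
  - order 4 (Chair): customer_id=2 -> matches Jack
  - order 5 (Desk): customer_id=2 -> matches Jack
All 5 rows appear; 1 has NULL customer.

SQL:
SELECT a.product, b.name AS customer
FROM orders a
LEFT JOIN customers b ON a.customer_id = b.id

Result:
product | customer
--------+---------
Stapler | NULL    
Phone   | Jack    
Camera  | Beth    
Chair   | Jack    
Desk    | Jack    


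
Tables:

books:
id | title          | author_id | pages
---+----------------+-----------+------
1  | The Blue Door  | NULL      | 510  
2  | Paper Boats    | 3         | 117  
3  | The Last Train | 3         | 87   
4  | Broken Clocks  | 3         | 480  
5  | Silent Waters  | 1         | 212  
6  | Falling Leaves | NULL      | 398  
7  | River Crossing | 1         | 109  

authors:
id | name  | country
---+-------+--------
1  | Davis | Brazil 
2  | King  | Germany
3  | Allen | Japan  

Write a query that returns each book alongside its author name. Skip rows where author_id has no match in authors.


INNER JOIN keeps only books rows whose author_id matches an id in authors. Walk through each book:
  - book 1 (The Blue Door): author_id=NULL, no match -> dropped
  - book 2 (Paper Boats): author_id=3 -> matches Allen
  - book 3 (The Last Train): author_id=3 -> matches Allen
  - book 4 (Broken Clocks): author_id=3 -> matches Allen
  - book 5 (Silent Waters): author_id=1 -> matches Davis
  - book 6 (Falling Leaves): author_id=NULL, no match -> dropped
  - book 7 (River Crossing): author_id=1 -> matches Davis
So 2 of 7 rows are dropped.

SQL:
SELECT a.title, b.name AS author
FROM books a
INNER JOIN authors b ON a.author_id = b.id

Result:
title          | author
---------------+-------
Paper Boats    | Allen 
The Last Train | Allen 
Broken Clocks  | Allen 
Silent Waters  | Davis 
River Crossing | Davis 


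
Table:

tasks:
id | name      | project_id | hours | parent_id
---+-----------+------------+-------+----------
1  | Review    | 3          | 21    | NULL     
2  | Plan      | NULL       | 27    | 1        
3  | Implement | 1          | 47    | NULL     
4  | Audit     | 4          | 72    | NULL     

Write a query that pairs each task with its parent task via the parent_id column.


This is a self-join: tasks is joined to a second copy of itself, matching each row's parent_id to another row's id. Use LEFT JOIN so rows with parent_id=NULL are kept.
  - task 1 (Review): parent_id=NULL -> NULL
  - task 2 (Plan): parent_id=1 -> Review
  - task 3 (Implement): parent_id=NULL -> NULL
  - task 4 (Audit): parent_id=NULL -> NULL

SQL:
SELECT a.name AS item, b.name AS parent
FROM tasks a
LEFT JOIN tasks b ON a.parent_id = b.id

Result:
item      | parent
----------+-------
Review    | NULL  
Plan      | Review
Implement | NULL  
Audit     | NULL  


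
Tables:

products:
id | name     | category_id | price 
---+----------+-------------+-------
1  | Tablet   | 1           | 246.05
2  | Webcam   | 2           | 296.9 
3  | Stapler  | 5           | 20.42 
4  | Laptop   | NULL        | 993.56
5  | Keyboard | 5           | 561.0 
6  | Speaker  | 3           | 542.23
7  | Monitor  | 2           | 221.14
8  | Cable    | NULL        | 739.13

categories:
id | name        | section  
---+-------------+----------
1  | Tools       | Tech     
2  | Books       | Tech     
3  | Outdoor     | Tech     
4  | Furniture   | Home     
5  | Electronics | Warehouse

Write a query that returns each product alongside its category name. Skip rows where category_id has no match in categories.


INNER JOIN keeps only products rows whose category_id matches an id in categories. Walk through each product:
  - product 1 (Tablet): category_id=1 -> matches Tools
  - product 2 (Webcam): category_id=2 -> matches Books
  - product 3 (Stapler): category_id=5 -> matches Electronics
  - product 4 (Laptop): category_id=NULL, no match -> dropped
  - product 5 (Keyboard): category_id=5 -> matches Electronics
  - product 6 (Speaker): category_id=3 -> matches Outdoor
  - product 7 (Monitor): category_id=2 -> matches Books
  - product 8 (Cable): category_id=NULL, no match -> dropped
So 2 of 8 rows are dropped.

SQL:
SELECT a.name, b.name AS category
FROM products a
INNER JOIN categories b ON a.category_id = b.id

Result:
name     | category   
---------+------------
Tablet   | Tools      
Webcam   | Books      
Stapler  | Electronics
Keyboard | Electronics
Speaker  | Outdoor    
Monitor  | Books      


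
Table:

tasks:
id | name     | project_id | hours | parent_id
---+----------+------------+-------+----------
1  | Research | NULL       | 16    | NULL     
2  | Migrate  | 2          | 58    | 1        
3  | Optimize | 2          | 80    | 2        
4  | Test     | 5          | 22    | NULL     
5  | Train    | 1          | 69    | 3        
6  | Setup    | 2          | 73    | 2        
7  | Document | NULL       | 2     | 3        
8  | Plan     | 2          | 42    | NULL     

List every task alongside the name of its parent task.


This is a self-join: tasks is joined to a second copy of itself, matching each row's parent_id to another row's id. Use LEFT JOIN so rows with parent_id=NULL are kept.
  - task 1 (Research): parent_id=NULL -> NULL
  - task 2 (Migrate): parent_id=1 -> Research
  - task 3 (Optimize): parent_id=2 -> Migrate
  - task 4 (Test): parent_id=NULL -> NULL
  - task 5 (Train): parent_id=3 -> Optimize
  - task 6 (Setup): parent_id=2 -> Migrate
  - task 7 (Document): parent_id=3 -> Optimize
  - task 8 (Plan): parent_id=NULL -> NULL

SQL:
SELECT a.name AS item, b.name AS parent
FROM tasks a
LEFT JOIN tasks b ON a.parent_id = b.id

Result:
item     | parent  
---------+---------
Research | NULL    
Migrate  | Research
Optimize | Migrate 
Test     | NULL    
Train    | Optimize
Setup    | Migrate 
Document | Optimize
Plan     | NULL    


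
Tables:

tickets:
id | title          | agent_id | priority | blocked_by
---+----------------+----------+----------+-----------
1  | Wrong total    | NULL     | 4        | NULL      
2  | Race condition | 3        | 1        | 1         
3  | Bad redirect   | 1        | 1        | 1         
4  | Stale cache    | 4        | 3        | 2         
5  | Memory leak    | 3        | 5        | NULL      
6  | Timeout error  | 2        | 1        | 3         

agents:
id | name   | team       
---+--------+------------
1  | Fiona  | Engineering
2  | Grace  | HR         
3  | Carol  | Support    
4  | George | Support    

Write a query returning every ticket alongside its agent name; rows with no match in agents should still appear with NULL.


LEFT JOIN keeps every row from tickets (the left table); where agent_id has no match in agents, the agent columns become NULL. Walk through each ticket:
  - ticket 1 (Wrong total): agent_id=NULL, no match -> kept with NULL
  - ticket 2 (Race condition): agent_id=3 -> matches Carol
  - ticket 3 (Bad redirect): agent_id=1 -> matches Fiona
  - ticket 4 (Stale cache): agent_id=4 -> matches George
  - ticket 5 (Memory leak): agent_id=3 -> matches Carol
  - ticket 6 (Timeout error): agent_id=2 -> matches Grace
All 6 rows appear; 1 has NULL agent.

SQL:
SELECT a.title, b.name AS agent
FROM tickets a
LEFT JOIN agents b ON a.agent_id = b.id

Result:
title          | agent 
---------------+-------
Wrong total    | NULL  
Race condition | Carol 
Bad redirect   | Fiona 
Stale cache    | George
Memory leak    | Carol 
Timeout error  | Grace 


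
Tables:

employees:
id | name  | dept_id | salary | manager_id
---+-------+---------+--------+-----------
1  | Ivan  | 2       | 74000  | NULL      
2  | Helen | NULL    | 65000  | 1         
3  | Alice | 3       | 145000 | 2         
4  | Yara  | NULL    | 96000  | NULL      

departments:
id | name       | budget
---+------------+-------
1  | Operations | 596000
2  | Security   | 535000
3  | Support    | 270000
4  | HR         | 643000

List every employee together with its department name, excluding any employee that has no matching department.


INNER JOIN keeps only employees rows whose dept_id matches an id in departments. Walk through each employee:
  - employee 1 (Ivan): dept_id=2 -> matches Security
  - employee 2 (Helen): dept_id=NULL, no match -> dropped
  - employee 3 (Alice): dept_id=3 -> matches Support
  - employee 4 (Yara): dept_id=NULL, no match -> dropped
So 2 of 4 rows are dropped.

SQL:
SELECT a.name, b.name AS department
FROM employees a
INNER JOIN departments b ON a.dept_id = b.id

Result:
name  | department
------+-----------
Ivan  | Security  
Alice | Support   


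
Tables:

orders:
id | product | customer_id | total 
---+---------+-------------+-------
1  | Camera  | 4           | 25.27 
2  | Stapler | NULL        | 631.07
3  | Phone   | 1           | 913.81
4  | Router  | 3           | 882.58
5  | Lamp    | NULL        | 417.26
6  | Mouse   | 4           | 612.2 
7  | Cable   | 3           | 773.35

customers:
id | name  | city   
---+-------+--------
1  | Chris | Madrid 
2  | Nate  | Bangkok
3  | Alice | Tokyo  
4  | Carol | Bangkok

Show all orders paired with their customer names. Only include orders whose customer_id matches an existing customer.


INNER JOIN keeps only orders rows whose customer_id matches an id in customers. Walk through each order:
  - order 1 (Camera): customer_id=4 -> matches Carol
  - order 2 (Stapler): customer_id=NULL, no match -> dropped
  - order 3 (Phone): customer_id=1 -> matches Chris
  - order 4 (Router): customer_id=3 -> matches Alice
  - order 5 (Lamp): customer_id=NULL, no match -> dropped
  - order 6 (Mouse): customer_id=4 -> matches Carol
  - order 7 (Cable): customer_id=3 -> matches Alice
So 2 of 7 rows are dropped.

SQL:
SELECT a.product, b.name AS customer
FROM orders a
INNER JOIN customers b ON a.customer_id = b.id

Result:
product | customer
--------+---------
Camera  | Carol   
Phone   | Chris   
Router  | Alice   
Mouse   | Carol   
Cable   | Alice   


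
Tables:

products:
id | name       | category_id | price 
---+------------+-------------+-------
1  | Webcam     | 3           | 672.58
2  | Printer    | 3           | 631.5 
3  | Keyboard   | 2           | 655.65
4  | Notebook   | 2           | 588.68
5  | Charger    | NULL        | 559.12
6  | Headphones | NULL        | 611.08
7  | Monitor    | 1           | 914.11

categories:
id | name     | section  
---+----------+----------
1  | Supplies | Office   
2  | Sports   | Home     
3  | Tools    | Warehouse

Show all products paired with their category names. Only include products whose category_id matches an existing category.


INNER JOIN keeps only products rows whose category_id matches an id in categories. Walk through each product:
  - product 1 (Webcam): category_id=3 -> matches Tools
  - product 2 (Printer): category_id=3 -> matches Tools
  - product 3 (Keyboard): category_id=2 -> matches Sports
  - product 4 (Notebook): category_id=2 -> matches Sports
  - product 5 (Charger): category_id=NULL, no match -> dropped
  - product 6 (Headphones): category_id=NULL, no match -> dropped
  - product 7 (Monitor): category_id=1 -> matches Supplies
So 2 of 7 rows are dropped.

SQL:
SELECT a.name, b.name AS category
FROM products a
INNER JOIN categories b ON a.category_id = b.id

Result:
name     | category
---------+---------
Webcam   | Tools   
Printer  | Tools   
Keyboard | Sports  
Notebook | Sports  
Monitor  | Supplies


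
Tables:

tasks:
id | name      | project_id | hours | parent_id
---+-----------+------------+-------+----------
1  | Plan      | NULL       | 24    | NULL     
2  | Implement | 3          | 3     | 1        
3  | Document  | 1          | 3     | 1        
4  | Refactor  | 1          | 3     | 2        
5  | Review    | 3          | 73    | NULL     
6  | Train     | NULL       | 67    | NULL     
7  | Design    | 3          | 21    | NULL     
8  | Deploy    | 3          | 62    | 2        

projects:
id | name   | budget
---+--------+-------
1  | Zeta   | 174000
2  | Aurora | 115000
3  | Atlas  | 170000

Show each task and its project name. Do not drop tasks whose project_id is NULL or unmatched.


LEFT JOIN keeps every row from tasks (the left table); where project_id has no match in projects, the project columns become NULL. Walk through each task:
  - task 1 (Plan): project_id=NULL, no match -> kept with NULL
  - task 2 (Implement): project_id=3 -> matches Atlas
  - task 3 (Document): project_id=1 -> matches Zeta
  - task 4 (Refactor): project_id=1 -> matches Zeta
  - task 5 (Review): project_id=3 -> matches Atlas
  - task 6 (Train): project_id=NULL, no match -> kept with NULL
  - task 7 (Design): project_id=3 -> matches Atlas
  - task 8 (Deploy): project_id=3 -> matches Atlas
All 8 rows appear; 2 have NULL project.

SQL:
SELECT a.name, b.name AS project
FROM tasks a
LEFT JOIN projects b ON a.project_id = b.id

Result:
name      | project
----------+--------
Plan      | NULL   
Implement | Atlas  
Document  | Zeta   
Refactor  | Zeta   
Review    | Atlas  
Train     | NULL   
Design    | Atlas  
Deploy    | Atlas  


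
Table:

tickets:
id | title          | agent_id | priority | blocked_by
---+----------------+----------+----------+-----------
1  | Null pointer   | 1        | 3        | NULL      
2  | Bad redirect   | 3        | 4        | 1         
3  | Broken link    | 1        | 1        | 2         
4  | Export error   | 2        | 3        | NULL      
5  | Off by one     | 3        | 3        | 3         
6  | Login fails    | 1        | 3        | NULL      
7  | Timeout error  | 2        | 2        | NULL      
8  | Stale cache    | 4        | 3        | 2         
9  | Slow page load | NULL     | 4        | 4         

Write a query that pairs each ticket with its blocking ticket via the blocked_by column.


This is a self-join: tickets is joined to a second copy of itself, matching each row's blocked_by to another row's id. Use LEFT JOIN so rows with blocked_by=NULL are kept.
  - ticket 1 (Null pointer): blocked_by=NULL -> NULL
  - ticket 2 (Bad redirect): blocked_by=1 -> Null pointer
  - ticket 3 (Broken link): blocked_by=2 -> Bad redirect
  - ticket 4 (Export error): blocked_by=NULL -> NULL
  - ticket 5 (Off by one): blocked_by=3 -> Broken link
  - ticket 6 (Login fails): blocked_by=NULL -> NULL
  - ticket 7 (Timeout error): blocked_by=NULL -> NULL
  - ticket 8 (Stale cache): blocked_by=2 -> Bad redirect
  - ticket 9 (Slow page load): blocked_by=4 -> Export error

SQL:
SELECT a.title AS item, b.title AS blocked_by
FROM tickets a
LEFT JOIN tickets b ON a.blocked_by = b.id

Result:
item           | blocked_by  
---------------+-------------
Null pointer   | NULL        
Bad redirect   | Null pointer
Broken link    | Bad redirect
Export error   | NULL        
Off by one     | Broken link 
Login fails    | NULL        
Timeout error  | NULL        
Stale cache    | Bad redirect
Slow page load | Export error


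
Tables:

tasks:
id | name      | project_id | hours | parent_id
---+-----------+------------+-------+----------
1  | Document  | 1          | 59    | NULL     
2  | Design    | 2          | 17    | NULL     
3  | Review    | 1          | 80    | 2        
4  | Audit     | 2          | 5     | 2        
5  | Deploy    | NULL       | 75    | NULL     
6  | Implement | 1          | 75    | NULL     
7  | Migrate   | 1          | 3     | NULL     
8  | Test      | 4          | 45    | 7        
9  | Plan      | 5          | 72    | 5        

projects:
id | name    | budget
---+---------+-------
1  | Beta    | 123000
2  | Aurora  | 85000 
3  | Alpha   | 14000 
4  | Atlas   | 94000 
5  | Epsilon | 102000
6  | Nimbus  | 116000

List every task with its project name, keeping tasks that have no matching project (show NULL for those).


LEFT JOIN keeps every row from tasks (the left table); where project_id has no match in projects, the project columns become NULL. Walk through each task:
  - task 1 (Document): project_id=1 -> matches Beta
  - task 2 (Design): project_id=2 -> matches Aurora
  - task 3 (Review): project_id=1 -> matches Beta
  - task 4 (Audit): project_id=2 -> matches Aurora
  - task 5 (Deploy): project_id=NULL, no match -> kept with NULL
  - task 6 (Implement): project_id=1 -> matches Beta
  - task 7 (Migrate): project_id=1 -> matches Beta
  - task 8 (Test): project_id=4 -> matches Atlas
  - task 9 (Plan): project_id=5 -> matches Epsilon
All 9 rows appear; 1 has NULL project.

SQL:
SELECT a.name, b.name AS project
FROM tasks a
LEFT JOIN projects b ON a.project_id = b.id

Result:
name      | project
----------+--------
Document  | Beta   
Design    | Aurora 
Review    | Beta   
Audit     | Aurora 
Deploy    | NULL   
Implement | Beta   
Migrate   | Beta   
Test      | Atlas  
Plan      | Epsilon
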